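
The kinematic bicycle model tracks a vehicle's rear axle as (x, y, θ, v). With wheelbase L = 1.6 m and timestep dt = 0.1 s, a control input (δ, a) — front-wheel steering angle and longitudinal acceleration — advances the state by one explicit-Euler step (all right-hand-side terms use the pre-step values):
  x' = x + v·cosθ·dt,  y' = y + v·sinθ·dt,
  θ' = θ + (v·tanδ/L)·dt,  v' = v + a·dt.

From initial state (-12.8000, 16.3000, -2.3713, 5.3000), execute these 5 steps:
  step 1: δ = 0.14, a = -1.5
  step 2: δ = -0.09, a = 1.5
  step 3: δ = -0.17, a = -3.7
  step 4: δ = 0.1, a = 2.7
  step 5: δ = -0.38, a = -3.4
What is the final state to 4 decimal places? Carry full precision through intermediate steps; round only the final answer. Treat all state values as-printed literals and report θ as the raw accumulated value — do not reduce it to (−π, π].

(-14.6499, 14.4916, -2.5094, 4.8600)

after step 1 (δ=0.14, a=-1.5): (-13.180385, 15.930937, -2.324620, 5.150000)
after step 2 (δ=-0.09, a=1.5): (-13.532867, 15.555462, -2.353667, 5.300000)
after step 3 (δ=-0.17, a=-3.7): (-13.906685, 15.179749, -2.410528, 4.930000)
after step 4 (δ=0.1, a=2.7): (-14.273706, 14.850592, -2.379613, 5.200000)
after step 5 (δ=-0.38, a=-3.4): (-14.649910, 14.491607, -2.509422, 4.860000)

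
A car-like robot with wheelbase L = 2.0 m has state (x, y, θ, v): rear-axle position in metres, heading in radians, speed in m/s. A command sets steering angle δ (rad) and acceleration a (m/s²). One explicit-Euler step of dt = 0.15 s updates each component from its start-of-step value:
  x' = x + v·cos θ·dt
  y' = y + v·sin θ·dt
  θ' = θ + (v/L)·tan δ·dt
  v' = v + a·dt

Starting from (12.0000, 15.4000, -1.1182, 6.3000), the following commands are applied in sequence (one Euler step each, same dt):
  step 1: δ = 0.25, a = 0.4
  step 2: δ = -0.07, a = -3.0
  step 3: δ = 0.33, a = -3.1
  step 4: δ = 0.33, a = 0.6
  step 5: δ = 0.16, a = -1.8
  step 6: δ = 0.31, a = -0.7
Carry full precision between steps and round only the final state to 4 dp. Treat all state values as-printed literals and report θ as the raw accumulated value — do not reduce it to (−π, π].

after step 1 (δ=0.25, a=0.4): (12.413250, 14.550148, -0.997551, 6.360000)
after step 2 (δ=-0.07, a=-3.0): (12.930663, 13.748649, -1.030996, 5.910000)
after step 3 (δ=0.33, a=-3.1): (13.386293, 12.988199, -0.879171, 5.445000)
after step 4 (δ=0.33, a=0.6): (13.907208, 12.359130, -0.739293, 5.535000)
after step 5 (δ=0.16, a=-1.8): (14.520717, 11.799736, -0.672300, 5.265000)
after step 6 (δ=0.31, a=-0.7): (15.138611, 11.307890, -0.545811, 5.160000)

(15.1386, 11.3079, -0.5458, 5.1600)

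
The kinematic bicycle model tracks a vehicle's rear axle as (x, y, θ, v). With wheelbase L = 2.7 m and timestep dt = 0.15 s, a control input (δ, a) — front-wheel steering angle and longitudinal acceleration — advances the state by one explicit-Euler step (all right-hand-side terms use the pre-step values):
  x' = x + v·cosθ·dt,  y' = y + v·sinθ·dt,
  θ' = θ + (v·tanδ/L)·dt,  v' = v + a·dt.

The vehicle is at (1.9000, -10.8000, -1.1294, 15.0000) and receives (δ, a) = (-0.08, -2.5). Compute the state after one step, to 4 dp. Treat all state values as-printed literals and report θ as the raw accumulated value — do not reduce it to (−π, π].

(2.8612, -12.8344, -1.1962, 14.6250)

x' = 1.9000 + 15.0000·cos(-1.1294)·0.15 = 2.8612
y' = -10.8000 + 15.0000·sin(-1.1294)·0.15 = -12.8344
θ' = -1.1294 + (15.0000/2.7)·tan(-0.08)·0.15 = -1.1962
v' = 15.0000 − 2.5000·0.15 = 14.6250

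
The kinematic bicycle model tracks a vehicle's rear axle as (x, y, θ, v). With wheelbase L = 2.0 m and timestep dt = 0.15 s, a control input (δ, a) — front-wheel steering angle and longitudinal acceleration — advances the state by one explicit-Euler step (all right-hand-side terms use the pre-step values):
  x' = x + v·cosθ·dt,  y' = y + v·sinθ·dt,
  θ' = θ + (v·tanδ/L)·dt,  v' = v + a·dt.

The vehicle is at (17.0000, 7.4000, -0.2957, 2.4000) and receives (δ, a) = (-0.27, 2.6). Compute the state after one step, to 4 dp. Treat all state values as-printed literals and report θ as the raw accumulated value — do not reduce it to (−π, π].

(17.3444, 7.2951, -0.3455, 2.7900)

x' = 17.0000 + 2.4000·cos(-0.2957)·0.15 = 17.3444
y' = 7.4000 + 2.4000·sin(-0.2957)·0.15 = 7.2951
θ' = -0.2957 + (2.4000/2.0)·tan(-0.27)·0.15 = -0.3455
v' = 2.4000 + 2.6000·0.15 = 2.7900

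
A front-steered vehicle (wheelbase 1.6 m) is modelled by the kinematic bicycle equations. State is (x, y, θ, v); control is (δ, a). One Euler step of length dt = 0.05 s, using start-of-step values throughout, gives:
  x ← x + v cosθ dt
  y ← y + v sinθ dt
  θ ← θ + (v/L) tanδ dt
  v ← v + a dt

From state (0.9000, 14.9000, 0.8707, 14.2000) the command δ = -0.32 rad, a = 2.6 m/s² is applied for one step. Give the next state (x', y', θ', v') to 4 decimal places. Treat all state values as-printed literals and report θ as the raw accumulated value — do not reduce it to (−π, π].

(1.3574, 15.4430, 0.7236, 14.3300)

x' = 0.9000 + 14.2000·cos(0.8707)·0.05 = 1.3574
y' = 14.9000 + 14.2000·sin(0.8707)·0.05 = 15.4430
θ' = 0.8707 + (14.2000/1.6)·tan(-0.32)·0.05 = 0.7236
v' = 14.2000 + 2.6000·0.05 = 14.3300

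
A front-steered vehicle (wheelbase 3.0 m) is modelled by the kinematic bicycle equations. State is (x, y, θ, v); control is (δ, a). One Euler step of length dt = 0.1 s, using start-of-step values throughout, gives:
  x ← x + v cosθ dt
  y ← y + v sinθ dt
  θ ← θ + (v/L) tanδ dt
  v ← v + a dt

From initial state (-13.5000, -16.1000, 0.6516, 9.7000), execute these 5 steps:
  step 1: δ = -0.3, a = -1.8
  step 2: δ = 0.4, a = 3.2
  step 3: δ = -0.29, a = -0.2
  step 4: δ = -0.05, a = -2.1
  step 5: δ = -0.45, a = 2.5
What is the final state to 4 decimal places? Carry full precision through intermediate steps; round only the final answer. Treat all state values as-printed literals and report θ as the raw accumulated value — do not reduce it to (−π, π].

(-9.5309, -13.3253, 0.4167, 9.8600)

after step 1 (δ=-0.3, a=-1.8): (-12.728739, -15.511734, 0.551581, 9.520000)
after step 2 (δ=0.4, a=3.2): (-11.917923, -15.012853, 0.685748, 9.840000)
after step 3 (δ=-0.29, a=-0.2): (-11.156361, -14.389734, 0.587868, 9.820000)
after step 4 (δ=-0.05, a=-2.1): (-10.339214, -13.845128, 0.571488, 9.610000)
after step 5 (δ=-0.45, a=2.5): (-9.530920, -13.325338, 0.416749, 9.860000)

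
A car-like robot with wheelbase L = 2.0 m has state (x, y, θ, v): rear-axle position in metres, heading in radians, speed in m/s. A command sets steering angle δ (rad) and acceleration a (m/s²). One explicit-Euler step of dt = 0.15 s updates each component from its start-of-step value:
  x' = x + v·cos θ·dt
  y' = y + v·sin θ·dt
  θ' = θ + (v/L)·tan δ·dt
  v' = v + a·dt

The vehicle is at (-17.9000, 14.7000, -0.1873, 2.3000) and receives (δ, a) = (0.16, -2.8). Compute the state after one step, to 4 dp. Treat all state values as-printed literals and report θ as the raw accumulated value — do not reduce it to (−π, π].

(-17.5610, 14.6358, -0.1595, 1.8800)

x' = -17.9000 + 2.3000·cos(-0.1873)·0.15 = -17.5610
y' = 14.7000 + 2.3000·sin(-0.1873)·0.15 = 14.6358
θ' = -0.1873 + (2.3000/2.0)·tan(0.16)·0.15 = -0.1595
v' = 2.3000 − 2.8000·0.15 = 1.8800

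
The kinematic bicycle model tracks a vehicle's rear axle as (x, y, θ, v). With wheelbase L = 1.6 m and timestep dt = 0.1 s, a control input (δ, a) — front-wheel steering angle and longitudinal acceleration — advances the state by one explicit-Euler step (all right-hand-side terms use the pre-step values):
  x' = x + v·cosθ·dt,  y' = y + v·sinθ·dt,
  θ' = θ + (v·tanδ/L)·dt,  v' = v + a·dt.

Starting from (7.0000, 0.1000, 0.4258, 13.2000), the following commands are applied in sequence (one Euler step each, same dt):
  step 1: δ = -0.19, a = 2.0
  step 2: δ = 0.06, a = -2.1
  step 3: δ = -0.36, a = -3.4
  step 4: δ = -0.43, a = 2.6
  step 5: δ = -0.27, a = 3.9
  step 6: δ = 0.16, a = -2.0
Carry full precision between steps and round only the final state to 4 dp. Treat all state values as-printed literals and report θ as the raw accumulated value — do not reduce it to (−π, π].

(14.3824, 0.2078, -0.4518, 13.3000)

after step 1 (δ=-0.19, a=2.0): (8.202135, 0.645225, 0.267136, 13.400000)
after step 2 (δ=0.06, a=-2.1): (9.494607, 0.998945, 0.317447, 13.190000)
after step 3 (δ=-0.36, a=-3.4): (10.747704, 1.410660, 0.007149, 12.850000)
after step 4 (δ=-0.43, a=2.6): (12.032671, 1.419847, -0.361181, 13.110000)
after step 5 (δ=-0.27, a=3.9): (13.259085, 0.956568, -0.587949, 13.500000)
after step 6 (δ=0.16, a=-2.0): (14.382393, 0.207782, -0.451785, 13.300000)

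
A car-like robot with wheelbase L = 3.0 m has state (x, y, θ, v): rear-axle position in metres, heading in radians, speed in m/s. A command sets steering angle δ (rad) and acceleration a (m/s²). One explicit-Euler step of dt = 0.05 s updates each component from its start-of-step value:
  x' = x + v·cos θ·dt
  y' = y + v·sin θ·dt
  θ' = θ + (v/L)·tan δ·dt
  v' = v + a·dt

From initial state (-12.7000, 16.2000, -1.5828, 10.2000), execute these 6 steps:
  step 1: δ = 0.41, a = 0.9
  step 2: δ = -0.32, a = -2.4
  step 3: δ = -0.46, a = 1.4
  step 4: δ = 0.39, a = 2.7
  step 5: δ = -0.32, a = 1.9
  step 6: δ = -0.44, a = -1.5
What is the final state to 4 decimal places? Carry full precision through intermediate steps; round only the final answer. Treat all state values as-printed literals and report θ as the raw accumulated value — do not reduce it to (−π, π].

after step 1 (δ=0.41, a=0.9): (-12.706122, 15.690037, -1.508913, 10.245000)
after step 2 (δ=-0.32, a=-2.4): (-12.674442, 15.178767, -1.565497, 10.125000)
after step 3 (δ=-0.46, a=1.4): (-12.671760, 14.672524, -1.649104, 10.195000)
after step 4 (δ=0.39, a=2.7): (-12.711636, 14.164337, -1.579259, 10.330000)
after step 5 (δ=-0.32, a=1.9): (-12.716007, 13.647855, -1.636314, 10.425000)
after step 6 (δ=-0.44, a=-1.5): (-12.750134, 13.127723, -1.718112, 10.350000)

(-12.7501, 13.1277, -1.7181, 10.3500)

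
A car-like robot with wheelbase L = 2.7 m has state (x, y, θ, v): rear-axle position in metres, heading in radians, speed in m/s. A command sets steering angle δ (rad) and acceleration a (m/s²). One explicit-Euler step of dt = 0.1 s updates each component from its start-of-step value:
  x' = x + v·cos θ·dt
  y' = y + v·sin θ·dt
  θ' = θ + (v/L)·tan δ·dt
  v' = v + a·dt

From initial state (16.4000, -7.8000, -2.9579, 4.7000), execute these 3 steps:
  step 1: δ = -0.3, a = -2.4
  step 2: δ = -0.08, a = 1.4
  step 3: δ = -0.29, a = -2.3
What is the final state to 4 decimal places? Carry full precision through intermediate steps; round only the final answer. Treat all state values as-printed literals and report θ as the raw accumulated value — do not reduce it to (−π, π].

(15.0388, -7.9971, -3.0758, 4.3700)

after step 1 (δ=-0.3, a=-2.4): (15.937907, -7.885851, -3.011747, 4.460000)
after step 2 (δ=-0.08, a=1.4): (15.495662, -7.943599, -3.024991, 4.600000)
after step 3 (δ=-0.29, a=-2.3): (15.038785, -7.997115, -3.075831, 4.370000)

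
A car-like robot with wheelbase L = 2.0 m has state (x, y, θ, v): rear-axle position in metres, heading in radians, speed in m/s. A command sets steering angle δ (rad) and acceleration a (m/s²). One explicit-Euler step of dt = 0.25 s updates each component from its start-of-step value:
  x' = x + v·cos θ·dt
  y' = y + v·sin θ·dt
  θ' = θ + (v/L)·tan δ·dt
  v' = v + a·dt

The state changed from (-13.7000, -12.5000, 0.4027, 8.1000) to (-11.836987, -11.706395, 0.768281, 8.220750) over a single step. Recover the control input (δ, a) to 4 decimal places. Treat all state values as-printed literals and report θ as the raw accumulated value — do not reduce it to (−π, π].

a = (v'−v)/dt = (0.120750)/0.25 = 0.4830
Δθ = θ'−θ = 0.365581;  (v·dt/L) = 8.1000·0.25/2.0 = 1.012500
tan δ = Δθ·L/(v·dt) = 0.361068  →  δ = 0.3465

δ = 0.3465, a = 0.4830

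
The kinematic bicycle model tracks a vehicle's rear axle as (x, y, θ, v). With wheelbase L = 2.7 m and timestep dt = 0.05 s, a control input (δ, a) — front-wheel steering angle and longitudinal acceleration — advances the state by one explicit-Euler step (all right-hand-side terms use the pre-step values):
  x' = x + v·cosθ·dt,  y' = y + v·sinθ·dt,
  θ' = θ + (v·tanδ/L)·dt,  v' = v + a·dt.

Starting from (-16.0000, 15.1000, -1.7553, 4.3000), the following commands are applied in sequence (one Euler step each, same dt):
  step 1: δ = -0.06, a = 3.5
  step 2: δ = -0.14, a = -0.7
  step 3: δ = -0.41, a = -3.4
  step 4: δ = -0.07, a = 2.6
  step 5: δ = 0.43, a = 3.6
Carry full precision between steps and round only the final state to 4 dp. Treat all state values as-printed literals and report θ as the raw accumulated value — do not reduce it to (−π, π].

(-16.2287, 14.0302, -1.7757, 4.5800)

after step 1 (δ=-0.06, a=3.5): (-16.039444, 14.888649, -1.760084, 4.475000)
after step 2 (δ=-0.14, a=-0.7): (-16.081544, 14.668896, -1.771762, 4.440000)
after step 3 (δ=-0.41, a=-3.4): (-16.125859, 14.451363, -1.807498, 4.270000)
after step 4 (δ=-0.07, a=2.6): (-16.175924, 14.243817, -1.813042, 4.400000)
after step 5 (δ=0.43, a=3.6): (-16.228698, 14.030240, -1.775673, 4.580000)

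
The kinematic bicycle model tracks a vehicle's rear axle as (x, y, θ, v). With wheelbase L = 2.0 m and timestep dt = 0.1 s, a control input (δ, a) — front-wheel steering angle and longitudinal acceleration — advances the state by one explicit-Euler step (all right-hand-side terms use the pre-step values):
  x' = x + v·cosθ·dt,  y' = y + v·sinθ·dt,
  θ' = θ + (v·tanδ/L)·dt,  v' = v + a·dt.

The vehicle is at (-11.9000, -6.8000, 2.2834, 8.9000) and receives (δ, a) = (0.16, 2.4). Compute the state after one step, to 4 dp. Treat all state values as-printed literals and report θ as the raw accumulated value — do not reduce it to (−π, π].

x' = -11.9000 + 8.9000·cos(2.2834)·0.1 = -12.4819
y' = -6.8000 + 8.9000·sin(2.2834)·0.1 = -6.1266
θ' = 2.2834 + (8.9000/2.0)·tan(0.16)·0.1 = 2.3552
v' = 8.9000 + 2.4000·0.1 = 9.1400

(-12.4819, -6.1266, 2.3552, 9.1400)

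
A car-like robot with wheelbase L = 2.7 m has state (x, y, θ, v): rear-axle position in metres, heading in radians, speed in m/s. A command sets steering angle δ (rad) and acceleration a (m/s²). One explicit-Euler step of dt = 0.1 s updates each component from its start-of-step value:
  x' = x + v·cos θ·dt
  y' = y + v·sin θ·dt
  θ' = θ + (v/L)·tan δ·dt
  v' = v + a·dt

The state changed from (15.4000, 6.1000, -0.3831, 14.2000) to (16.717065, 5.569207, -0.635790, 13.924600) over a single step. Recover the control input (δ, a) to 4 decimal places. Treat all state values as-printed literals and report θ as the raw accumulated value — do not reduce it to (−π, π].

a = (v'−v)/dt = (-0.275400)/0.1 = -2.7540
Δθ = θ'−θ = -0.252690;  (v·dt/L) = 14.2000·0.1/2.7 = 0.525926
tan δ = Δθ·L/(v·dt) = -0.480467  →  δ = -0.4479

δ = -0.4479, a = -2.7540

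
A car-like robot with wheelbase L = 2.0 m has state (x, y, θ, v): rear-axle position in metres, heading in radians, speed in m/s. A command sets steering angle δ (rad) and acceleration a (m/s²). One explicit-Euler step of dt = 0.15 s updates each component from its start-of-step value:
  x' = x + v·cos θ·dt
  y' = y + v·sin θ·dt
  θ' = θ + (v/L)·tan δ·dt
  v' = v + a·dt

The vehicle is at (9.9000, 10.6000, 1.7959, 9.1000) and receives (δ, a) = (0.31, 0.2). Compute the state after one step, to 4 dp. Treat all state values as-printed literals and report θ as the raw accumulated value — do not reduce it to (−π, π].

x' = 9.9000 + 9.1000·cos(1.7959)·0.15 = 9.5953
y' = 10.6000 + 9.1000·sin(1.7959)·0.15 = 11.9306
θ' = 1.7959 + (9.1000/2.0)·tan(0.31)·0.15 = 2.0145
v' = 9.1000 + 0.2000·0.15 = 9.1300

(9.5953, 11.9306, 2.0145, 9.1300)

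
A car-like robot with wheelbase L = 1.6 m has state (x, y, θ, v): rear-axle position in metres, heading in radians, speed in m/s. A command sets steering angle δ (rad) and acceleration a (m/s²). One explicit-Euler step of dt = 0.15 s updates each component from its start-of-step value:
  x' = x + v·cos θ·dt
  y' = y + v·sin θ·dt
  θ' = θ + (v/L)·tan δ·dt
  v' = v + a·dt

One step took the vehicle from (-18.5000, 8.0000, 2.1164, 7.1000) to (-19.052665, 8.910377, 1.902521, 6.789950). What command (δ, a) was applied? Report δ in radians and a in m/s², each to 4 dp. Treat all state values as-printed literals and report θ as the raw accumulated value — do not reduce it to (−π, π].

a = (v'−v)/dt = (-0.310050)/0.15 = -2.0670
Δθ = θ'−θ = -0.213879;  (v·dt/L) = 7.1000·0.15/1.6 = 0.665625
tan δ = Δθ·L/(v·dt) = -0.321321  →  δ = -0.3109

δ = -0.3109, a = -2.0670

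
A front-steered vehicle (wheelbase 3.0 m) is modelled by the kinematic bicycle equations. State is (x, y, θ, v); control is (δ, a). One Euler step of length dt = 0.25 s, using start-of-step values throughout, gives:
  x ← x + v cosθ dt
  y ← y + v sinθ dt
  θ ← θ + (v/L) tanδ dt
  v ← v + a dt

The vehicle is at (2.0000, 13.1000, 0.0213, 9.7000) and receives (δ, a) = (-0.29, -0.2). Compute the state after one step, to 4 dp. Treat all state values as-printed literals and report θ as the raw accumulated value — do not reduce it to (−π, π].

x' = 2.0000 + 9.7000·cos(0.0213)·0.25 = 4.4244
y' = 13.1000 + 9.7000·sin(0.0213)·0.25 = 13.1516
θ' = 0.0213 + (9.7000/3.0)·tan(-0.29)·0.25 = -0.2199
v' = 9.7000 − 0.2000·0.25 = 9.6500

(4.4244, 13.1516, -0.2199, 9.6500)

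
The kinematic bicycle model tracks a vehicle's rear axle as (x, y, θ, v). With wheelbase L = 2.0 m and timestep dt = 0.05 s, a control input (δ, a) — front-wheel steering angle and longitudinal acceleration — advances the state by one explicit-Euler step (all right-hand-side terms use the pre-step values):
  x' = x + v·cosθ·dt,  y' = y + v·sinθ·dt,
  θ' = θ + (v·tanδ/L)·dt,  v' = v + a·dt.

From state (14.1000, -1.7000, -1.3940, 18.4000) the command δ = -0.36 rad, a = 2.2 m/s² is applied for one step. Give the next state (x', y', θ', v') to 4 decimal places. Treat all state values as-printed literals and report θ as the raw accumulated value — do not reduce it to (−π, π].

x' = 14.1000 + 18.4000·cos(-1.3940)·0.05 = 14.2618
y' = -1.7000 + 18.4000·sin(-1.3940)·0.05 = -2.6057
θ' = -1.3940 + (18.4000/2.0)·tan(-0.36)·0.05 = -1.5671
v' = 18.4000 + 2.2000·0.05 = 18.5100

(14.2618, -2.6057, -1.5671, 18.5100)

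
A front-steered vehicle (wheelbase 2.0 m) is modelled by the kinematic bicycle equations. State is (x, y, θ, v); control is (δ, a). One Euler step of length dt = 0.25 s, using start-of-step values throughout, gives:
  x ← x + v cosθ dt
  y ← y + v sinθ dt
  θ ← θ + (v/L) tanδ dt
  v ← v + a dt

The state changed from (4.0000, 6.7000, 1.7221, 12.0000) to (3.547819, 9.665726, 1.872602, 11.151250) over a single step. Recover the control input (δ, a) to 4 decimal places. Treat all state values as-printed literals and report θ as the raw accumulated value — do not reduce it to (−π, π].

δ = 0.1000, a = -3.3950

a = (v'−v)/dt = (-0.848750)/0.25 = -3.3950
Δθ = θ'−θ = 0.150502;  (v·dt/L) = 12.0000·0.25/2.0 = 1.500000
tan δ = Δθ·L/(v·dt) = 0.100335  →  δ = 0.1000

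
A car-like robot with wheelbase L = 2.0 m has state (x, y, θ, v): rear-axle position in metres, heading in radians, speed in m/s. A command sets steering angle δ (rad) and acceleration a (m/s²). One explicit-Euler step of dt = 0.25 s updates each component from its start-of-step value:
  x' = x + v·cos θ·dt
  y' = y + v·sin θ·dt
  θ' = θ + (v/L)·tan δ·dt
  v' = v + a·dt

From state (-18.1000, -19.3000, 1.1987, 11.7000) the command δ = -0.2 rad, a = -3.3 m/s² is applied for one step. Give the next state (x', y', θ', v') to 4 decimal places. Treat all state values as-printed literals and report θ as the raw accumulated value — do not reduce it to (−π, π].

x' = -18.1000 + 11.7000·cos(1.1987)·0.25 = -17.0366
y' = -19.3000 + 11.7000·sin(1.1987)·0.25 = -16.5752
θ' = 1.1987 + (11.7000/2.0)·tan(-0.2)·0.25 = 0.9022
v' = 11.7000 − 3.3000·0.25 = 10.8750

(-17.0366, -16.5752, 0.9022, 10.8750)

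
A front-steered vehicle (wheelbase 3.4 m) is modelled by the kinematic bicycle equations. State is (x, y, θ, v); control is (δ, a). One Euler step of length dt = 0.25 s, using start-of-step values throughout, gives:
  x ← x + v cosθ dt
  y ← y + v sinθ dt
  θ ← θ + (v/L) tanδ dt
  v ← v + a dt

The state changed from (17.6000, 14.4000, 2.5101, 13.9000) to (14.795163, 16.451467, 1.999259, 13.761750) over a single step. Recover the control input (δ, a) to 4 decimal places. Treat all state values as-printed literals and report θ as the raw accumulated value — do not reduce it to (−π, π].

a = (v'−v)/dt = (-0.138250)/0.25 = -0.5530
Δθ = θ'−θ = -0.510841;  (v·dt/L) = 13.9000·0.25/3.4 = 1.022059
tan δ = Δθ·L/(v·dt) = -0.499816  →  δ = -0.4635

δ = -0.4635, a = -0.5530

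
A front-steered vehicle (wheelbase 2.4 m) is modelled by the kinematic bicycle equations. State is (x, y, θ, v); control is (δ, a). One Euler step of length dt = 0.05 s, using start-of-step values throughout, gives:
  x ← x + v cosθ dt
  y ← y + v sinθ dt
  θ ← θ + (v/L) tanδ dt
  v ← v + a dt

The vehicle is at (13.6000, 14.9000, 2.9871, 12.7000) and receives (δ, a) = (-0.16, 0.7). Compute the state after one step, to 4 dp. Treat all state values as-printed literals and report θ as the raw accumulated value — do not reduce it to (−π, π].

x' = 13.6000 + 12.7000·cos(2.9871)·0.05 = 12.9726
y' = 14.9000 + 12.7000·sin(2.9871)·0.05 = 14.9977
θ' = 2.9871 + (12.7000/2.4)·tan(-0.16)·0.05 = 2.9444
v' = 12.7000 + 0.7000·0.05 = 12.7350

(12.9726, 14.9977, 2.9444, 12.7350)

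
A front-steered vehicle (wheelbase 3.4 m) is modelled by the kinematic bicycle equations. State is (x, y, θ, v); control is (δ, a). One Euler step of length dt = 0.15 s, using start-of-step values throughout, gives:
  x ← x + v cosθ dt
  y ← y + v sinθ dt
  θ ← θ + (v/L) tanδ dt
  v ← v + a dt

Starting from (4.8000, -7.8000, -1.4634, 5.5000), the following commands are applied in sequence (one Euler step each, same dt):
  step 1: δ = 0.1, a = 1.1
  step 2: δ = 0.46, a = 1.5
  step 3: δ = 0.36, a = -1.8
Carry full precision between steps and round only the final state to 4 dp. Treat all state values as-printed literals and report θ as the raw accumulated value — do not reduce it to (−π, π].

(5.2234, -10.3174, -1.2174, 5.6200)

after step 1 (δ=0.1, a=1.1): (4.888432, -8.620247, -1.439054, 5.665000)
after step 2 (δ=0.46, a=1.5): (5.000056, -9.462633, -1.315228, 5.890000)
after step 3 (δ=0.36, a=-1.8): (5.223401, -10.317437, -1.217419, 5.620000)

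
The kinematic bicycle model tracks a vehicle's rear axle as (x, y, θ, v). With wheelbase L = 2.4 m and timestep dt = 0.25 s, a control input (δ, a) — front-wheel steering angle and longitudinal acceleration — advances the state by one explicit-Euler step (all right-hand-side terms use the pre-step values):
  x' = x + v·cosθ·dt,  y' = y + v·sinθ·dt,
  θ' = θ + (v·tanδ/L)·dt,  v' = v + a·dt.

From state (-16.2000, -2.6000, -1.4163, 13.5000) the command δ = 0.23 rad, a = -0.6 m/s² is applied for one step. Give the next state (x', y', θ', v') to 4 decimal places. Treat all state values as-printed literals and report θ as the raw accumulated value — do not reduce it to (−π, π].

x' = -16.2000 + 13.5000·cos(-1.4163)·0.25 = -15.6806
y' = -2.6000 + 13.5000·sin(-1.4163)·0.25 = -5.9348
θ' = -1.4163 + (13.5000/2.4)·tan(0.23)·0.25 = -1.0870
v' = 13.5000 − 0.6000·0.25 = 13.3500

(-15.6806, -5.9348, -1.0870, 13.3500)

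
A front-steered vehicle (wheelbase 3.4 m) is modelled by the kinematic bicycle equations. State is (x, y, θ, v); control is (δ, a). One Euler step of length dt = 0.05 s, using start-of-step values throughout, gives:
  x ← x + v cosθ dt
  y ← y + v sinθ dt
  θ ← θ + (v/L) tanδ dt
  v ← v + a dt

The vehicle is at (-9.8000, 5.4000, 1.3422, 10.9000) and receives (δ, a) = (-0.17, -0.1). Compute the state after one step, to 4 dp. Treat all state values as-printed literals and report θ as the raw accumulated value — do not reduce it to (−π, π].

x' = -9.8000 + 10.9000·cos(1.3422)·0.05 = -9.6765
y' = 5.4000 + 10.9000·sin(1.3422)·0.05 = 5.9308
θ' = 1.3422 + (10.9000/3.4)·tan(-0.17)·0.05 = 1.3147
v' = 10.9000 − 0.1000·0.05 = 10.8950

(-9.6765, 5.9308, 1.3147, 10.8950)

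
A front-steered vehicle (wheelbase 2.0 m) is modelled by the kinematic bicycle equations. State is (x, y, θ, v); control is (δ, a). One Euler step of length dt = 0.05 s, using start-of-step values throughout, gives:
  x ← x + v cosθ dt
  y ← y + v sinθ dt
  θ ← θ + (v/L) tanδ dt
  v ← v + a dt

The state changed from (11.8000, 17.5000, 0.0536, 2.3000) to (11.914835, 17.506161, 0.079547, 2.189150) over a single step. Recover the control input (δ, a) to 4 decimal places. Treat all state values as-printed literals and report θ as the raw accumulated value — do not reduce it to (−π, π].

δ = 0.4239, a = -2.2170

a = (v'−v)/dt = (-0.110850)/0.05 = -2.2170
Δθ = θ'−θ = 0.025947;  (v·dt/L) = 2.3000·0.05/2.0 = 0.057500
tan δ = Δθ·L/(v·dt) = 0.451252  →  δ = 0.4239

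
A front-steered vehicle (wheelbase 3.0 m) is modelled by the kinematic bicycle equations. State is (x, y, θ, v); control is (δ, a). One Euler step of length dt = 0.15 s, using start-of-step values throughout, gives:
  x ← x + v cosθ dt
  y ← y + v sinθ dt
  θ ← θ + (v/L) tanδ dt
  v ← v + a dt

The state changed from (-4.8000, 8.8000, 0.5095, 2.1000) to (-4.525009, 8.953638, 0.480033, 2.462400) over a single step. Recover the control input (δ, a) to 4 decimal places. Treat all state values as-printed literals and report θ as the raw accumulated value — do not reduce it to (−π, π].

δ = -0.2736, a = 2.4160

a = (v'−v)/dt = (0.362400)/0.15 = 2.4160
Δθ = θ'−θ = -0.029467;  (v·dt/L) = 2.1000·0.15/3.0 = 0.105000
tan δ = Δθ·L/(v·dt) = -0.280638  →  δ = -0.2736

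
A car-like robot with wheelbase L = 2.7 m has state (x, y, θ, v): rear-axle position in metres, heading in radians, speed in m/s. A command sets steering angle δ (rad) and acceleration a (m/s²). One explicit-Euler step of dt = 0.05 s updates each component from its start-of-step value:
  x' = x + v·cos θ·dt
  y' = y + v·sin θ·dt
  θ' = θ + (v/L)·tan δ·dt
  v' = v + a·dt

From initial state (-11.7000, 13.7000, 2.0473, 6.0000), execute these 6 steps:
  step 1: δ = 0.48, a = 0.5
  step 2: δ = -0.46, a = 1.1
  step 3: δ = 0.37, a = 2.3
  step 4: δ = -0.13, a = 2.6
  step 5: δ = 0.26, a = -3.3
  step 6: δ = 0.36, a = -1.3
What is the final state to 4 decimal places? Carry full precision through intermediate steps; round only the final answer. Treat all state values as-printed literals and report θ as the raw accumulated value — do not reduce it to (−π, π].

after step 1 (δ=0.48, a=0.5): (-11.837603, 13.966581, 2.105146, 6.025000)
after step 2 (δ=-0.46, a=1.1): (-11.991023, 14.225837, 2.049866, 6.080000)
after step 3 (δ=0.37, a=2.3): (-12.131154, 14.495614, 2.093537, 6.195000)
after step 4 (δ=-0.13, a=2.6): (-12.285798, 14.763998, 2.078538, 6.325000)
after step 5 (δ=0.26, a=-3.3): (-12.439561, 15.040351, 2.109697, 6.160000)
after step 6 (δ=0.36, a=-1.3): (-12.597624, 15.304700, 2.152635, 6.095000)

(-12.5976, 15.3047, 2.1526, 6.0950)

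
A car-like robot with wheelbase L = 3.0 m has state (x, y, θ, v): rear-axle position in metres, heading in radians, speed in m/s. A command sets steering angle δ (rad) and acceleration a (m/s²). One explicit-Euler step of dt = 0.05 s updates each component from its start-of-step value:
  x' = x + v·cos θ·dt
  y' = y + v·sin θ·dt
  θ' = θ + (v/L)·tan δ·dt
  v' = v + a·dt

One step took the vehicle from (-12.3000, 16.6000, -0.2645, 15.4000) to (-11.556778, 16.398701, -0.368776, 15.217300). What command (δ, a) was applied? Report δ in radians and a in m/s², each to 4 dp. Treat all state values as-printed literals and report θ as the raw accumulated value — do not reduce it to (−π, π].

a = (v'−v)/dt = (-0.182700)/0.05 = -3.6540
Δθ = θ'−θ = -0.104276;  (v·dt/L) = 15.4000·0.05/3.0 = 0.256667
tan δ = Δθ·L/(v·dt) = -0.406270  →  δ = -0.3859

δ = -0.3859, a = -3.6540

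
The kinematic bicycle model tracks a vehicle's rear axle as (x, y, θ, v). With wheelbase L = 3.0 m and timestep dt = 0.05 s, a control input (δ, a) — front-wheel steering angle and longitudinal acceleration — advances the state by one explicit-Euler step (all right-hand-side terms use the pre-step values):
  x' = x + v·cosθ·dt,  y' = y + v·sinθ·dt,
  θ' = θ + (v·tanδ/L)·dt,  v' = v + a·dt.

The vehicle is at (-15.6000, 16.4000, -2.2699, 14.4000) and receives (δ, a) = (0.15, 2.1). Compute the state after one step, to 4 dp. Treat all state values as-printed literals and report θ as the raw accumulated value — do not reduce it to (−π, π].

x' = -15.6000 + 14.4000·cos(-2.2699)·0.05 = -16.0633
y' = 16.4000 + 14.4000·sin(-2.2699)·0.05 = 15.8489
θ' = -2.2699 + (14.4000/3.0)·tan(0.15)·0.05 = -2.2336
v' = 14.4000 + 2.1000·0.05 = 14.5050

(-16.0633, 15.8489, -2.2336, 14.5050)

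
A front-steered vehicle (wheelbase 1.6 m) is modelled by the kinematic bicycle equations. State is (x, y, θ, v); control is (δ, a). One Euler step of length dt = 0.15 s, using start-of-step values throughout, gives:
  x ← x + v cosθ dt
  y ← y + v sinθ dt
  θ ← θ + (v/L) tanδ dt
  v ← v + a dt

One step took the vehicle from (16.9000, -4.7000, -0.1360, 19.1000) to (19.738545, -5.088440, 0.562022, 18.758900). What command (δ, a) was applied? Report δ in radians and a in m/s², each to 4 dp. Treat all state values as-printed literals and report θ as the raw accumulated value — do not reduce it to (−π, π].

δ = 0.3717, a = -2.2740

a = (v'−v)/dt = (-0.341100)/0.15 = -2.2740
Δθ = θ'−θ = 0.698022;  (v·dt/L) = 19.1000·0.15/1.6 = 1.790625
tan δ = Δθ·L/(v·dt) = 0.389820  →  δ = 0.3717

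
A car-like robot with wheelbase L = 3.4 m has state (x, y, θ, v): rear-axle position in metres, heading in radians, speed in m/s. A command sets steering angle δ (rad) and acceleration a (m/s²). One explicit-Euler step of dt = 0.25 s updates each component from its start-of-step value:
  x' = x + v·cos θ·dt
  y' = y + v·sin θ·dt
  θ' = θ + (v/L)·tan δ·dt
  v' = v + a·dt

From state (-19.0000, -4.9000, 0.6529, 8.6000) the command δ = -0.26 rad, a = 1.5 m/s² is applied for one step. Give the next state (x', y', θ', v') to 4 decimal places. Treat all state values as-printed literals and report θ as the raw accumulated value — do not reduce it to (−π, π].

x' = -19.0000 + 8.6000·cos(0.6529)·0.25 = -17.2922
y' = -4.9000 + 8.6000·sin(0.6529)·0.25 = -3.5939
θ' = 0.6529 + (8.6000/3.4)·tan(-0.26)·0.25 = 0.4847
v' = 8.6000 + 1.5000·0.25 = 8.9750

(-17.2922, -3.5939, 0.4847, 8.9750)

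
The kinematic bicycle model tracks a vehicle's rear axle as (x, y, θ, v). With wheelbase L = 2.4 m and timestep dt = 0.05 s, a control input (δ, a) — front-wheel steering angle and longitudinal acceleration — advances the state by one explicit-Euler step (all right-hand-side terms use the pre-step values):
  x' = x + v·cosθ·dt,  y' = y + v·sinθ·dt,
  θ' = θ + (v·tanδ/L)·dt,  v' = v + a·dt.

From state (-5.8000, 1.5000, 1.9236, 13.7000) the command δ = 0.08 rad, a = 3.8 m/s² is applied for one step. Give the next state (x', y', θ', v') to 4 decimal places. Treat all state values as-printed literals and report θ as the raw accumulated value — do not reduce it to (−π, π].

(-6.0367, 2.1428, 1.9465, 13.8900)

x' = -5.8000 + 13.7000·cos(1.9236)·0.05 = -6.0367
y' = 1.5000 + 13.7000·sin(1.9236)·0.05 = 2.1428
θ' = 1.9236 + (13.7000/2.4)·tan(0.08)·0.05 = 1.9465
v' = 13.7000 + 3.8000·0.05 = 13.8900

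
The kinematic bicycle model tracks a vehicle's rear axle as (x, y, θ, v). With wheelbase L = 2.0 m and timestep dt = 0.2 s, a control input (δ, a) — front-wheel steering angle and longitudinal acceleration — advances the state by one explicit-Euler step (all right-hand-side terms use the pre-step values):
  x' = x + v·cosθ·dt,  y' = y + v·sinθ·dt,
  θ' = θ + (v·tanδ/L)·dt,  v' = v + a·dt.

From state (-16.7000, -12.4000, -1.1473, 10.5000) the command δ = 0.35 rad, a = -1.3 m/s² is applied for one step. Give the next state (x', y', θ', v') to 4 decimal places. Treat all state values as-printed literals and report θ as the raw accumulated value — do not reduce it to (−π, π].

(-15.8370, -14.3145, -0.7640, 10.2400)

x' = -16.7000 + 10.5000·cos(-1.1473)·0.2 = -15.8370
y' = -12.4000 + 10.5000·sin(-1.1473)·0.2 = -14.3145
θ' = -1.1473 + (10.5000/2.0)·tan(0.35)·0.2 = -0.7640
v' = 10.5000 − 1.3000·0.2 = 10.2400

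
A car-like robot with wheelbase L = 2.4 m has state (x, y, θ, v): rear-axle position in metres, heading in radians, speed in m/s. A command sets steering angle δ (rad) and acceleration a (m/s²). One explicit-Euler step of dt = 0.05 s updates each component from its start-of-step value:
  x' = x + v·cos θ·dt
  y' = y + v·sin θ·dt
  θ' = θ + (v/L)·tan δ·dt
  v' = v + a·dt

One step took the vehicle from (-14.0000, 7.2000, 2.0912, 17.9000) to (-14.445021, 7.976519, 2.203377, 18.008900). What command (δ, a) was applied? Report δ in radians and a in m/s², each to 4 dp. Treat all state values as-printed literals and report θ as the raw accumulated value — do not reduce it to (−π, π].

a = (v'−v)/dt = (0.108900)/0.05 = 2.1780
Δθ = θ'−θ = 0.112177;  (v·dt/L) = 17.9000·0.05/2.4 = 0.372917
tan δ = Δθ·L/(v·dt) = 0.300810  →  δ = 0.2922

δ = 0.2922, a = 2.1780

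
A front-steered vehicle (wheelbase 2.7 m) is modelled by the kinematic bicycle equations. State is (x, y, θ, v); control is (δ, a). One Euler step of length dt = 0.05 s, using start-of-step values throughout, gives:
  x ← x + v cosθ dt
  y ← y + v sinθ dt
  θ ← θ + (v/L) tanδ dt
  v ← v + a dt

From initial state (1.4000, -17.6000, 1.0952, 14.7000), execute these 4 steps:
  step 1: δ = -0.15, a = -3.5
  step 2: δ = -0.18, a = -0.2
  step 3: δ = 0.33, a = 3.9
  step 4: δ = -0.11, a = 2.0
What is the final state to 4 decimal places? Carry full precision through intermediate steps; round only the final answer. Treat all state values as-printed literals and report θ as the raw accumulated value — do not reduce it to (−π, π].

(2.8198, -15.0479, 1.0671, 14.8100)

after step 1 (δ=-0.15, a=-3.5): (1.736533, -16.946570, 1.054058, 14.525000)
after step 2 (δ=-0.18, a=-0.2): (2.095335, -16.315143, 1.005111, 14.515000)
after step 3 (δ=0.33, a=3.9): (2.484333, -15.702449, 1.097181, 14.710000)
after step 4 (δ=-0.11, a=2.0): (2.819800, -15.047910, 1.067094, 14.810000)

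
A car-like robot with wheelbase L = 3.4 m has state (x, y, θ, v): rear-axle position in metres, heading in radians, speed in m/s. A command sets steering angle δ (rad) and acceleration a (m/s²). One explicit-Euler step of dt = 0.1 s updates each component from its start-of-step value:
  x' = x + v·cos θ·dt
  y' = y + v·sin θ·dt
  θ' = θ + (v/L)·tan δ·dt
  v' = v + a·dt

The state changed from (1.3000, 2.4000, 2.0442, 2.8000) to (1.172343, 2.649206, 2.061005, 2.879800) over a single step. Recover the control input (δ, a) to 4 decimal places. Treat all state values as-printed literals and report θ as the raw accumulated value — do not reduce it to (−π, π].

δ = 0.2013, a = 0.7980

a = (v'−v)/dt = (0.079800)/0.1 = 0.7980
Δθ = θ'−θ = 0.016805;  (v·dt/L) = 2.8000·0.1/3.4 = 0.082353
tan δ = Δθ·L/(v·dt) = 0.204061  →  δ = 0.2013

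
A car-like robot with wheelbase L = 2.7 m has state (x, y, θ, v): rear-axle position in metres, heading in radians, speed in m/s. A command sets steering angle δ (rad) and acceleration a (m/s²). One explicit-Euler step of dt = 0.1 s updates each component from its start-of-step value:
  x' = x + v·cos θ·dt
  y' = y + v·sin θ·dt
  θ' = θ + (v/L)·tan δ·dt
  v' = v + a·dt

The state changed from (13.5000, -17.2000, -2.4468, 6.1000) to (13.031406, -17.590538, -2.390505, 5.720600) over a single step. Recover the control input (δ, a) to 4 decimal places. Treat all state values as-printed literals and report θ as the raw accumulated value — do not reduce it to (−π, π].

a = (v'−v)/dt = (-0.379400)/0.1 = -3.7940
Δθ = θ'−θ = 0.056295;  (v·dt/L) = 6.1000·0.1/2.7 = 0.225926
tan δ = Δθ·L/(v·dt) = 0.249175  →  δ = 0.2442

δ = 0.2442, a = -3.7940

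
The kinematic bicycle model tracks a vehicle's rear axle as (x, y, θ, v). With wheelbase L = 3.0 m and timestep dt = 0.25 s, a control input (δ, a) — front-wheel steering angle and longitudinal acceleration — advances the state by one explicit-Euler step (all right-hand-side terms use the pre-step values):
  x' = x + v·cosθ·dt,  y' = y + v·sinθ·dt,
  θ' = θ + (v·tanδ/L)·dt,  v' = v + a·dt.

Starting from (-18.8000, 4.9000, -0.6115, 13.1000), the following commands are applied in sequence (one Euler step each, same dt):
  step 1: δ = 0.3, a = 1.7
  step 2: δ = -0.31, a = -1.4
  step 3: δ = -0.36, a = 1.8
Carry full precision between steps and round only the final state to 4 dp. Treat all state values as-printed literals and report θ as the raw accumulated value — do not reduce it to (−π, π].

after step 1 (δ=0.3, a=1.7): (-16.118470, 3.019835, -0.273808, 13.525000)
after step 2 (δ=-0.31, a=-1.4): (-12.863178, 2.105546, -0.634844, 13.175000)
after step 3 (δ=-0.36, a=1.8): (-10.211167, 0.152182, -1.048103, 13.625000)

(-10.2112, 0.1522, -1.0481, 13.6250)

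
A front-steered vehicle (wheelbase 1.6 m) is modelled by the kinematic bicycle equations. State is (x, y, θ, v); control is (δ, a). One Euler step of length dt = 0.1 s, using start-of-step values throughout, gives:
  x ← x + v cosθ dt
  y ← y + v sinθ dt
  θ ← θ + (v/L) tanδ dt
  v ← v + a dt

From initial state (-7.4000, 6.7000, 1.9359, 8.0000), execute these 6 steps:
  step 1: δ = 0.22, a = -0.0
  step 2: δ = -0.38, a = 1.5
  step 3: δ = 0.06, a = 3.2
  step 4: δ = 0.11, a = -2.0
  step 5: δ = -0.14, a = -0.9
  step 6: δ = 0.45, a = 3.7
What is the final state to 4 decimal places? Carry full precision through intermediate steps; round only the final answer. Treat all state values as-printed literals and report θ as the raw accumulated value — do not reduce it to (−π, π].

after step 1 (δ=0.22, a=-0.0): (-7.685637, 7.447269, 2.047710, 8.000000)
after step 2 (δ=-0.38, a=1.5): (-8.052868, 8.158002, 1.848003, 8.150000)
after step 3 (δ=0.06, a=3.2): (-8.275910, 8.941888, 1.878603, 8.470000)
after step 4 (δ=0.11, a=-2.0): (-8.532524, 9.749080, 1.937070, 8.270000)
after step 5 (δ=-0.14, a=-0.9): (-8.828705, 10.521224, 1.864231, 8.180000)
after step 6 (δ=0.45, a=3.7): (-9.065304, 11.304259, 2.111193, 8.550000)

(-9.0653, 11.3043, 2.1112, 8.5500)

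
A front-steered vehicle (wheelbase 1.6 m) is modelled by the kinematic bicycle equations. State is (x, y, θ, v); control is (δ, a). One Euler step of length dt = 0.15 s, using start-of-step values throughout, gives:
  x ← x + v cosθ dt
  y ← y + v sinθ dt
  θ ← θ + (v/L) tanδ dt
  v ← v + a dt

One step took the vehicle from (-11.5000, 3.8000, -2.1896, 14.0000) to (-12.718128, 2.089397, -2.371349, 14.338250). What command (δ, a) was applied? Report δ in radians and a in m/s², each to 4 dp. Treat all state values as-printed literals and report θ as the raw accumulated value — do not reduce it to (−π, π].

δ = -0.1376, a = 2.2550

a = (v'−v)/dt = (0.338250)/0.15 = 2.2550
Δθ = θ'−θ = -0.181749;  (v·dt/L) = 14.0000·0.15/1.6 = 1.312500
tan δ = Δθ·L/(v·dt) = -0.138475  →  δ = -0.1376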